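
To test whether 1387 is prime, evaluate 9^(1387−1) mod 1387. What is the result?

9^1 ≡ 9 (mod 1387)
9^2 ≡ 9^2 = 81 ≡ 81 (mod 1387)
9^4 ≡ 81^2 = 6561 ≡ 1013 (mod 1387)
9^8 ≡ 1013^2 = 1026169 ≡ 1176 (mod 1387)
9^16 ≡ 1176^2 = 1382976 ≡ 137 (mod 1387)
9^32 ≡ 137^2 = 18769 ≡ 738 (mod 1387)
9^64 ≡ 738^2 = 544644 ≡ 940 (mod 1387)
9^128 ≡ 940^2 = 883600 ≡ 81 (mod 1387)
9^256 ≡ 81^2 = 6561 ≡ 1013 (mod 1387)
9^512 ≡ 1013^2 = 1026169 ≡ 1176 (mod 1387)
9^1024 ≡ 1176^2 = 1382976 ≡ 137 (mod 1387)
1386 = 1024 + 256 + 64 + 32 + 8 + 2 in binary powers of 2.
So 9^1386 ≡ 137 · 1013 · 940 · 738 · 1176 · 81 ≡ 1 (mod 1387).
Since the result is 1, base 9 gives no evidence that 1387 is composite.

1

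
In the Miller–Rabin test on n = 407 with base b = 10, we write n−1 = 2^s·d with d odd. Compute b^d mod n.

285

407 − 1 = 406 = 2^1 · 203, so d = 203.
10^1 ≡ 10 (mod 407)
10^2 ≡ 10^2 = 100 ≡ 100 (mod 407)
10^4 ≡ 100^2 = 10000 ≡ 232 (mod 407)
10^8 ≡ 232^2 = 53824 ≡ 100 (mod 407)
10^16 ≡ 100^2 = 10000 ≡ 232 (mod 407)
10^32 ≡ 232^2 = 53824 ≡ 100 (mod 407)
10^64 ≡ 100^2 = 10000 ≡ 232 (mod 407)
10^128 ≡ 232^2 = 53824 ≡ 100 (mod 407)
203 = 128 + 64 + 8 + 2 + 1 in binary powers of 2.
So 10^203 ≡ 100 · 232 · 100 · 100 · 10 ≡ 285 (mod 407).
Squaring chain: 285; never reaches −1, so base 10 is a Miller–Rabin witness that 407 is composite.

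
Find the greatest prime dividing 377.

377 = 13 · 29
29 is prime.
So 377 = 13 · 29; the largest prime factor is 29.

29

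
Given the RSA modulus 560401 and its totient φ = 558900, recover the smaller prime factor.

691

φ(n) = (p−1)(q−1) = n − (p+q) + 1, so p + q = 560401 − 558900 + 1 = 1502.
p and q are the roots of t² − 1502t + 560401 = 0.
Discriminant: 1502² − 4·560401 = 2256004 − 2241604 = 14400; √14400 = 120.
q = (1502 − 120)/2 = 691, p = (1502 + 120)/2 = 811.
Check: 691 · 811 = 560401.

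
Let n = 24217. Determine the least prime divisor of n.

24217 is odd.
Digit sum 16, not divisible by 3.
Ends in 7: not divisible by 5.
7: 24217 = 7·3459 + 4
11: 24217 = 11·2201 + 6
13: 24217 = 13·1862 + 11
17: 24217 = 17·1424 + 9
19: 24217 = 19·1274 + 11
23: 24217 = 23·1052 + 21
29: 24217 = 29·835 + 2
31: 24217 = 31·781 + 6
37: 24217 = 37·654 + 19
41: 24217 = 41·590 + 27
43: 24217 = 43·563 + 8
47: 24217 = 47·515 + 12
53: 24217 = 53·456 + 49
59: 24217 = 59·410 + 27
61: 24217 = 61·397

61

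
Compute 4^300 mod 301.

4^1 ≡ 4 (mod 301)
4^2 ≡ 4^2 = 16 ≡ 16 (mod 301)
4^4 ≡ 16^2 = 256 ≡ 256 (mod 301)
4^8 ≡ 256^2 = 65536 ≡ 219 (mod 301)
4^16 ≡ 219^2 = 47961 ≡ 102 (mod 301)
4^32 ≡ 102^2 = 10404 ≡ 170 (mod 301)
4^64 ≡ 170^2 = 28900 ≡ 4 (mod 301)
4^128 ≡ 4^2 = 16 ≡ 16 (mod 301)
4^256 ≡ 16^2 = 256 ≡ 256 (mod 301)
300 = 256 + 32 + 8 + 4 in binary powers of 2.
So 4^300 ≡ 256 · 170 · 219 · 256 ≡ 183 (mod 301).
Since 183 ≠ 1, base 4 is a Fermat witness: 301 is composite.

183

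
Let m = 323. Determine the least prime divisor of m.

323 is odd.
Digit sum 8, not divisible by 3.
Ends in 3: not divisible by 5.
7: 323 = 7·46 + 1
11: 323 = 11·29 + 4
13: 323 = 13·24 + 11
17: 323 = 17·19

17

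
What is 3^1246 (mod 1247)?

608

3^1 ≡ 3 (mod 1247)
3^2 ≡ 3^2 = 9 ≡ 9 (mod 1247)
3^4 ≡ 9^2 = 81 ≡ 81 (mod 1247)
3^8 ≡ 81^2 = 6561 ≡ 326 (mod 1247)
3^16 ≡ 326^2 = 106276 ≡ 281 (mod 1247)
3^32 ≡ 281^2 = 78961 ≡ 400 (mod 1247)
3^64 ≡ 400^2 = 160000 ≡ 384 (mod 1247)
3^128 ≡ 384^2 = 147456 ≡ 310 (mod 1247)
3^256 ≡ 310^2 = 96100 ≡ 81 (mod 1247)
3^512 ≡ 81^2 = 6561 ≡ 326 (mod 1247)
3^1024 ≡ 326^2 = 106276 ≡ 281 (mod 1247)
1246 = 1024 + 128 + 64 + 16 + 8 + 4 + 2 in binary powers of 2.
So 3^1246 ≡ 281 · 310 · 384 · 281 · 326 · 81 · 9 ≡ 608 (mod 1247).
Since 608 ≠ 1, base 3 is a Fermat witness: 1247 is composite.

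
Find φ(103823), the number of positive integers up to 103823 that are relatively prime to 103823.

101614

Factor: 103823 = 47^3.
φ(103823) = 47^2·(47−1) = 101614.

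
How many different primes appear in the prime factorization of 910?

4

910 = 2 · 455
455 = 5 · 91
91 = 7 · 13
910 = 2 · 5 · 7 · 13, which has 4 distinct prime factors.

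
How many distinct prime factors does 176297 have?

3

176297 = 11^2 · 1457
1457 = 31 · 47
176297 = 11^2 · 31 · 47, which has 3 distinct prime factors.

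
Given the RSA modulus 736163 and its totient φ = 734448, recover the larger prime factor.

859

φ(n) = (p−1)(q−1) = n − (p+q) + 1, so p + q = 736163 − 734448 + 1 = 1716.
p and q are the roots of t² − 1716t + 736163 = 0.
Discriminant: 1716² − 4·736163 = 2944656 − 2944652 = 4; √4 = 2.
q = (1716 − 2)/2 = 857, p = (1716 + 2)/2 = 859.
Check: 857 · 859 = 736163.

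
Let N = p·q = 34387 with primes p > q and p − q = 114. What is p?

Since p = q + 114, we have 34387 = q(q + 114), so q² + 114q − 34387 = 0.
Discriminant: 114² + 4·34387 = 12996 + 137548 = 150544; √150544 = 388.
q = (−114 + 388)/2 = 137, and p = q + 114 = 251.
Check: 137 · 251 = 34387.

251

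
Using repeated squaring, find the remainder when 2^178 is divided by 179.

1

2^1 ≡ 2 (mod 179)
2^2 ≡ 2^2 = 4 ≡ 4 (mod 179)
2^4 ≡ 4^2 = 16 ≡ 16 (mod 179)
2^8 ≡ 16^2 = 256 ≡ 77 (mod 179)
2^16 ≡ 77^2 = 5929 ≡ 22 (mod 179)
2^32 ≡ 22^2 = 484 ≡ 126 (mod 179)
2^64 ≡ 126^2 = 15876 ≡ 124 (mod 179)
2^128 ≡ 124^2 = 15376 ≡ 161 (mod 179)
178 = 128 + 32 + 16 + 2 in binary powers of 2.
So 2^178 ≡ 161 · 126 · 22 · 4 ≡ 1 (mod 179).
Since the result is 1, base 2 gives no evidence that 179 is composite.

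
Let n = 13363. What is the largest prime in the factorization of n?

83

13363 = 7 · 1909
1909 = 23 · 83
83 is prime.
So 13363 = 7 · 23 · 83; the largest prime factor is 83.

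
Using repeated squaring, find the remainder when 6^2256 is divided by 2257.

741

6^1 ≡ 6 (mod 2257)
6^2 ≡ 6^2 = 36 ≡ 36 (mod 2257)
6^4 ≡ 36^2 = 1296 ≡ 1296 (mod 2257)
6^8 ≡ 1296^2 = 1679616 ≡ 408 (mod 2257)
6^16 ≡ 408^2 = 166464 ≡ 1703 (mod 2257)
6^32 ≡ 1703^2 = 2900209 ≡ 2221 (mod 2257)
6^64 ≡ 2221^2 = 4932841 ≡ 1296 (mod 2257)
6^128 ≡ 1296^2 = 1679616 ≡ 408 (mod 2257)
6^256 ≡ 408^2 = 166464 ≡ 1703 (mod 2257)
6^512 ≡ 1703^2 = 2900209 ≡ 2221 (mod 2257)
6^1024 ≡ 2221^2 = 4932841 ≡ 1296 (mod 2257)
6^2048 ≡ 1296^2 = 1679616 ≡ 408 (mod 2257)
2256 = 2048 + 128 + 64 + 16 in binary powers of 2.
So 6^2256 ≡ 408 · 408 · 1296 · 1703 ≡ 741 (mod 2257).
Since 741 ≠ 1, base 6 is a Fermat witness: 2257 is composite.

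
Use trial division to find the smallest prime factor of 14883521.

14883521 is odd.
Digit sum 32, not divisible by 3.
Ends in 1: not divisible by 5.
7: 14883521 = 7·2126217 + 2
11: 14883521 = 11·1353047 + 4
13: 14883521 = 13·1144886 + 3
17: 14883521 = 17·875501 + 4
19: 14883521 = 19·783343 + 4
23: 14883521 = 23·647109 + 14
29: 14883521 = 29·513224 + 25
31: 14883521 = 31·480113 + 18
37: 14883521 = 37·402257 + 12
41: 14883521 = 41·363012 + 29
43: 14883521 = 43·346128 + 17
47: 14883521 = 47·316670 + 31
53: 14883521 = 53·280821 + 8
59: 14883521 = 59·252263 + 4
61: 14883521 = 61·243992 + 9
67: 14883521 = 67·222142 + 7
71: 14883521 = 71·209627 + 4
73: 14883521 = 73·203883 + 62
79: 14883521 = 79·188399

79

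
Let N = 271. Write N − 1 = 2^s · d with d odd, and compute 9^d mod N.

271 − 1 = 270 = 2^1 · 135, so d = 135.
9^1 ≡ 9 (mod 271)
9^2 ≡ 9^2 = 81 ≡ 81 (mod 271)
9^4 ≡ 81^2 = 6561 ≡ 57 (mod 271)
9^8 ≡ 57^2 = 3249 ≡ 268 (mod 271)
9^16 ≡ 268^2 = 71824 ≡ 9 (mod 271)
9^32 ≡ 9^2 = 81 ≡ 81 (mod 271)
9^64 ≡ 81^2 = 6561 ≡ 57 (mod 271)
9^128 ≡ 57^2 = 3249 ≡ 268 (mod 271)
135 = 128 + 4 + 2 + 1 in binary powers of 2.
So 9^135 ≡ 268 · 57 · 81 · 9 ≡ 1 (mod 271).
Since 9^d ≡ 1 (mod 271), base 9 does not prove 271 composite.

1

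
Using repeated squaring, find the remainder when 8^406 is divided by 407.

344

8^1 ≡ 8 (mod 407)
8^2 ≡ 8^2 = 64 ≡ 64 (mod 407)
8^4 ≡ 64^2 = 4096 ≡ 26 (mod 407)
8^8 ≡ 26^2 = 676 ≡ 269 (mod 407)
8^16 ≡ 269^2 = 72361 ≡ 322 (mod 407)
8^32 ≡ 322^2 = 103684 ≡ 306 (mod 407)
8^64 ≡ 306^2 = 93636 ≡ 26 (mod 407)
8^128 ≡ 26^2 = 676 ≡ 269 (mod 407)
8^256 ≡ 269^2 = 72361 ≡ 322 (mod 407)
406 = 256 + 128 + 16 + 4 + 2 in binary powers of 2.
So 8^406 ≡ 322 · 269 · 322 · 26 · 64 ≡ 344 (mod 407).
Since 344 ≠ 1, base 8 is a Fermat witness: 407 is composite.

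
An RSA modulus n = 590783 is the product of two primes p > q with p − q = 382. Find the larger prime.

983

Since p = q + 382, we have 590783 = q(q + 382), so q² + 382q − 590783 = 0.
Discriminant: 382² + 4·590783 = 145924 + 2363132 = 2509056; √2509056 = 1584.
q = (−382 + 1584)/2 = 601, and p = q + 382 = 983.
Check: 601 · 983 = 590783.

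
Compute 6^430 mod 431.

6^1 ≡ 6 (mod 431)
6^2 ≡ 6^2 = 36 ≡ 36 (mod 431)
6^4 ≡ 36^2 = 1296 ≡ 3 (mod 431)
6^8 ≡ 3^2 = 9 ≡ 9 (mod 431)
6^16 ≡ 9^2 = 81 ≡ 81 (mod 431)
6^32 ≡ 81^2 = 6561 ≡ 96 (mod 431)
6^64 ≡ 96^2 = 9216 ≡ 165 (mod 431)
6^128 ≡ 165^2 = 27225 ≡ 72 (mod 431)
6^256 ≡ 72^2 = 5184 ≡ 12 (mod 431)
430 = 256 + 128 + 32 + 8 + 4 + 2 in binary powers of 2.
So 6^430 ≡ 12 · 72 · 96 · 9 · 3 · 36 ≡ 1 (mod 431).
Since the result is 1, base 6 gives no evidence that 431 is composite.

1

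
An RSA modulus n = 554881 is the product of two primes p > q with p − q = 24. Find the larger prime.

Since p = q + 24, we have 554881 = q(q + 24), so q² + 24q − 554881 = 0.
Discriminant: 24² + 4·554881 = 576 + 2219524 = 2220100; √2220100 = 1490.
q = (−24 + 1490)/2 = 733, and p = q + 24 = 757.
Check: 733 · 757 = 554881.

757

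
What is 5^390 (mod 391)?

5^1 ≡ 5 (mod 391)
5^2 ≡ 5^2 = 25 ≡ 25 (mod 391)
5^4 ≡ 25^2 = 625 ≡ 234 (mod 391)
5^8 ≡ 234^2 = 54756 ≡ 16 (mod 391)
5^16 ≡ 16^2 = 256 ≡ 256 (mod 391)
5^32 ≡ 256^2 = 65536 ≡ 239 (mod 391)
5^64 ≡ 239^2 = 57121 ≡ 35 (mod 391)
5^128 ≡ 35^2 = 1225 ≡ 52 (mod 391)
5^256 ≡ 52^2 = 2704 ≡ 358 (mod 391)
390 = 256 + 128 + 4 + 2 in binary powers of 2.
So 5^390 ≡ 358 · 52 · 234 · 25 ≡ 325 (mod 391).
Since 325 ≠ 1, base 5 is a Fermat witness: 391 is composite.

325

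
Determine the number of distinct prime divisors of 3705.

4

3705 = 3 · 1235
1235 = 5 · 247
247 = 13 · 19
3705 = 3 · 5 · 13 · 19, which has 4 distinct prime factors.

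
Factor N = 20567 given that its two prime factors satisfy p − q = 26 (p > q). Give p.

157

Since p = q + 26, we have 20567 = q(q + 26), so q² + 26q − 20567 = 0.
Discriminant: 26² + 4·20567 = 676 + 82268 = 82944; √82944 = 288.
q = (−26 + 288)/2 = 131, and p = q + 26 = 157.
Check: 131 · 157 = 20567.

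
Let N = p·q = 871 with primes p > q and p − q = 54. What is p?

67

Since p = q + 54, we have 871 = q(q + 54), so q² + 54q − 871 = 0.
Discriminant: 54² + 4·871 = 2916 + 3484 = 6400; √6400 = 80.
q = (−54 + 80)/2 = 13, and p = q + 54 = 67.
Check: 13 · 67 = 871.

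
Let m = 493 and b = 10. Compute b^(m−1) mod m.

132

10^1 ≡ 10 (mod 493)
10^2 ≡ 10^2 = 100 ≡ 100 (mod 493)
10^4 ≡ 100^2 = 10000 ≡ 140 (mod 493)
10^8 ≡ 140^2 = 19600 ≡ 373 (mod 493)
10^16 ≡ 373^2 = 139129 ≡ 103 (mod 493)
10^32 ≡ 103^2 = 10609 ≡ 256 (mod 493)
10^64 ≡ 256^2 = 65536 ≡ 460 (mod 493)
10^128 ≡ 460^2 = 211600 ≡ 103 (mod 493)
10^256 ≡ 103^2 = 10609 ≡ 256 (mod 493)
492 = 256 + 128 + 64 + 32 + 8 + 4 in binary powers of 2.
So 10^492 ≡ 256 · 103 · 460 · 256 · 373 · 140 ≡ 132 (mod 493).
Since 132 ≠ 1, base 10 is a Fermat witness: 493 is composite.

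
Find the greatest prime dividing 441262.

89

441262 = 2 · 220631
220631 = 37 · 5963
5963 = 67 · 89
89 is prime.
So 441262 = 2 · 37 · 67 · 89; the largest prime factor is 89.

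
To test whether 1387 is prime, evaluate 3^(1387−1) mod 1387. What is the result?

875

3^1 ≡ 3 (mod 1387)
3^2 ≡ 3^2 = 9 ≡ 9 (mod 1387)
3^4 ≡ 9^2 = 81 ≡ 81 (mod 1387)
3^8 ≡ 81^2 = 6561 ≡ 1013 (mod 1387)
3^16 ≡ 1013^2 = 1026169 ≡ 1176 (mod 1387)
3^32 ≡ 1176^2 = 1382976 ≡ 137 (mod 1387)
3^64 ≡ 137^2 = 18769 ≡ 738 (mod 1387)
3^128 ≡ 738^2 = 544644 ≡ 940 (mod 1387)
3^256 ≡ 940^2 = 883600 ≡ 81 (mod 1387)
3^512 ≡ 81^2 = 6561 ≡ 1013 (mod 1387)
3^1024 ≡ 1013^2 = 1026169 ≡ 1176 (mod 1387)
1386 = 1024 + 256 + 64 + 32 + 8 + 2 in binary powers of 2.
So 3^1386 ≡ 1176 · 81 · 738 · 137 · 1013 · 9 ≡ 875 (mod 1387).
Since 875 ≠ 1, base 3 is a Fermat witness: 1387 is composite.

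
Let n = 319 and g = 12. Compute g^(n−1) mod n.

12^1 ≡ 12 (mod 319)
12^2 ≡ 12^2 = 144 ≡ 144 (mod 319)
12^4 ≡ 144^2 = 20736 ≡ 1 (mod 319)
12^8 ≡ 1^2 = 1 ≡ 1 (mod 319)
12^16 ≡ 1^2 = 1 ≡ 1 (mod 319)
12^32 ≡ 1^2 = 1 ≡ 1 (mod 319)
12^64 ≡ 1^2 = 1 ≡ 1 (mod 319)
12^128 ≡ 1^2 = 1 ≡ 1 (mod 319)
12^256 ≡ 1^2 = 1 ≡ 1 (mod 319)
318 = 256 + 32 + 16 + 8 + 4 + 2 in binary powers of 2.
So 12^318 ≡ 1 · 1 · 1 · 1 · 1 · 144 ≡ 144 (mod 319).
Since 144 ≠ 1, base 12 is a Fermat witness: 319 is composite.

144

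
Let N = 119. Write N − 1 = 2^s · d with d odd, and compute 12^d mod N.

119 − 1 = 118 = 2^1 · 59, so d = 59.
12^1 ≡ 12 (mod 119)
12^2 ≡ 12^2 = 144 ≡ 25 (mod 119)
12^4 ≡ 25^2 = 625 ≡ 30 (mod 119)
12^8 ≡ 30^2 = 900 ≡ 67 (mod 119)
12^16 ≡ 67^2 = 4489 ≡ 86 (mod 119)
12^32 ≡ 86^2 = 7396 ≡ 18 (mod 119)
59 = 32 + 16 + 8 + 2 + 1 in binary powers of 2.
So 12^59 ≡ 18 · 86 · 67 · 25 · 12 ≡ 108 (mod 119).
Squaring chain: 108; never reaches −1, so base 12 is a Miller–Rabin witness that 119 is composite.

108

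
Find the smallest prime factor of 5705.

5

5705 is odd.
Digit sum 17, not divisible by 3.
Ends in 5: divisible by 5.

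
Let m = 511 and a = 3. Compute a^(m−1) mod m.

3^1 ≡ 3 (mod 511)
3^2 ≡ 3^2 = 9 ≡ 9 (mod 511)
3^4 ≡ 9^2 = 81 ≡ 81 (mod 511)
3^8 ≡ 81^2 = 6561 ≡ 429 (mod 511)
3^16 ≡ 429^2 = 184041 ≡ 81 (mod 511)
3^32 ≡ 81^2 = 6561 ≡ 429 (mod 511)
3^64 ≡ 429^2 = 184041 ≡ 81 (mod 511)
3^128 ≡ 81^2 = 6561 ≡ 429 (mod 511)
3^256 ≡ 429^2 = 184041 ≡ 81 (mod 511)
510 = 256 + 128 + 64 + 32 + 16 + 8 + 4 + 2 in binary powers of 2.
So 3^510 ≡ 81 · 429 · 81 · 429 · 81 · 429 · 81 · 9 ≡ 218 (mod 511).
Since 218 ≠ 1, base 3 is a Fermat witness: 511 is composite.

218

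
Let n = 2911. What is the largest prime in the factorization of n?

71

2911 = 41 · 71
71 is prime.
So 2911 = 41 · 71; the largest prime factor is 71.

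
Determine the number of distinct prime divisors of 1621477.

1621477 = 11 · 147407
147407 = 13 · 11339
11339 = 17 · 667
667 = 23 · 29
1621477 = 11 · 13 · 17 · 23 · 29, which has 5 distinct prime factors.

5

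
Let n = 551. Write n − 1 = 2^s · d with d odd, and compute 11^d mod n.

520

551 − 1 = 550 = 2^1 · 275, so d = 275.
11^1 ≡ 11 (mod 551)
11^2 ≡ 11^2 = 121 ≡ 121 (mod 551)
11^4 ≡ 121^2 = 14641 ≡ 315 (mod 551)
11^8 ≡ 315^2 = 99225 ≡ 45 (mod 551)
11^16 ≡ 45^2 = 2025 ≡ 372 (mod 551)
11^32 ≡ 372^2 = 138384 ≡ 83 (mod 551)
11^64 ≡ 83^2 = 6889 ≡ 277 (mod 551)
11^128 ≡ 277^2 = 76729 ≡ 140 (mod 551)
11^256 ≡ 140^2 = 19600 ≡ 315 (mod 551)
275 = 256 + 16 + 2 + 1 in binary powers of 2.
So 11^275 ≡ 315 · 372 · 121 · 11 ≡ 520 (mod 551).
Squaring chain: 520; never reaches −1, so base 11 is a Miller–Rabin witness that 551 is composite.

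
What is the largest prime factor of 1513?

1513 = 17 · 89
89 is prime.
So 1513 = 17 · 89; the largest prime factor is 89.

89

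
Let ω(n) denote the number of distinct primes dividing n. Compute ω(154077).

154077 = 3 · 51359
51359 = 7 · 7337
7337 = 11 · 667
667 = 23 · 29
154077 = 3 · 7 · 11 · 23 · 29, which has 5 distinct prime factors.

5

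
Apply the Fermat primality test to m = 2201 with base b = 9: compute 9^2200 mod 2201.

1741

9^1 ≡ 9 (mod 2201)
9^2 ≡ 9^2 = 81 ≡ 81 (mod 2201)
9^4 ≡ 81^2 = 6561 ≡ 2159 (mod 2201)
9^8 ≡ 2159^2 = 4661281 ≡ 1764 (mod 2201)
9^16 ≡ 1764^2 = 3111696 ≡ 1683 (mod 2201)
9^32 ≡ 1683^2 = 2832489 ≡ 2003 (mod 2201)
9^64 ≡ 2003^2 = 4012009 ≡ 1787 (mod 2201)
9^128 ≡ 1787^2 = 3193369 ≡ 1919 (mod 2201)
9^256 ≡ 1919^2 = 3682561 ≡ 288 (mod 2201)
9^512 ≡ 288^2 = 82944 ≡ 1507 (mod 2201)
9^1024 ≡ 1507^2 = 2271049 ≡ 1818 (mod 2201)
9^2048 ≡ 1818^2 = 3305124 ≡ 1423 (mod 2201)
2200 = 2048 + 128 + 16 + 8 in binary powers of 2.
So 9^2200 ≡ 1423 · 1919 · 1683 · 1764 ≡ 1741 (mod 2201).
Since 1741 ≠ 1, base 9 is a Fermat witness: 2201 is composite.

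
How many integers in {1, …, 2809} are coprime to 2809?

Factor: 2809 = 53^2.
φ(2809) = 53^1·(53−1) = 2756.

2756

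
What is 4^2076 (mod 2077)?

4^1 ≡ 4 (mod 2077)
4^2 ≡ 4^2 = 16 ≡ 16 (mod 2077)
4^4 ≡ 16^2 = 256 ≡ 256 (mod 2077)
4^8 ≡ 256^2 = 65536 ≡ 1149 (mod 2077)
4^16 ≡ 1149^2 = 1320201 ≡ 1306 (mod 2077)
4^32 ≡ 1306^2 = 1705636 ≡ 419 (mod 2077)
4^64 ≡ 419^2 = 175561 ≡ 1093 (mod 2077)
4^128 ≡ 1093^2 = 1194649 ≡ 374 (mod 2077)
4^256 ≡ 374^2 = 139876 ≡ 717 (mod 2077)
4^512 ≡ 717^2 = 514089 ≡ 1070 (mod 2077)
4^1024 ≡ 1070^2 = 1144900 ≡ 473 (mod 2077)
4^2048 ≡ 473^2 = 223729 ≡ 1490 (mod 2077)
2076 = 2048 + 16 + 8 + 4 in binary powers of 2.
So 4^2076 ≡ 1490 · 1306 · 1149 · 256 ≡ 1027 (mod 2077).
Since 1027 ≠ 1, base 4 is a Fermat witness: 2077 is composite.

1027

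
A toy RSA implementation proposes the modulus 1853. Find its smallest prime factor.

1853 is odd.
Digit sum 17, not divisible by 3.
Ends in 3: not divisible by 5.
7: 1853 = 7·264 + 5
11: 1853 = 11·168 + 5
13: 1853 = 13·142 + 7
17: 1853 = 17·109

17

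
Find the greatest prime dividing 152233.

79

152233 = 41 · 3713
3713 = 47 · 79
79 is prime.
So 152233 = 41 · 47 · 79; the largest prime factor is 79.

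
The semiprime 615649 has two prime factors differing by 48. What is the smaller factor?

761

Since p = q + 48, we have 615649 = q(q + 48), so q² + 48q − 615649 = 0.
Discriminant: 48² + 4·615649 = 2304 + 2462596 = 2464900; √2464900 = 1570.
q = (−48 + 1570)/2 = 761, and p = q + 48 = 809.
Check: 761 · 809 = 615649.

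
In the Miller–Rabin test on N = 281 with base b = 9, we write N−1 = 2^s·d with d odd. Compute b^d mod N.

228

281 − 1 = 280 = 2^3 · 35, so d = 35.
9^1 ≡ 9 (mod 281)
9^2 ≡ 9^2 = 81 ≡ 81 (mod 281)
9^4 ≡ 81^2 = 6561 ≡ 98 (mod 281)
9^8 ≡ 98^2 = 9604 ≡ 50 (mod 281)
9^16 ≡ 50^2 = 2500 ≡ 252 (mod 281)
9^32 ≡ 252^2 = 63504 ≡ 279 (mod 281)
35 = 32 + 2 + 1 in binary powers of 2.
So 9^35 ≡ 279 · 81 · 9 ≡ 228 (mod 281).
Squaring chain: 228 → 280 → 1; reaches −1, so base 9 does not prove 281 composite.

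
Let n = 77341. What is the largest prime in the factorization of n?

89

77341 = 11 · 7031
7031 = 79 · 89
89 is prime.
So 77341 = 11 · 79 · 89; the largest prime factor is 89.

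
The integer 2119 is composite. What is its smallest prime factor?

2119 is odd.
Digit sum 13, not divisible by 3.
Ends in 9: not divisible by 5.
7: 2119 = 7·302 + 5
11: 2119 = 11·192 + 7
13: 2119 = 13·163

13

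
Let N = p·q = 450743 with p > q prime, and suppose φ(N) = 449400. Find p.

701

φ(n) = (p−1)(q−1) = n − (p+q) + 1, so p + q = 450743 − 449400 + 1 = 1344.
p and q are the roots of t² − 1344t + 450743 = 0.
Discriminant: 1344² − 4·450743 = 1806336 − 1802972 = 3364; √3364 = 58.
q = (1344 − 58)/2 = 643, p = (1344 + 58)/2 = 701.
Check: 643 · 701 = 450743.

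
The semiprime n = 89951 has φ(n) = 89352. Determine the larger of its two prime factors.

φ(n) = (p−1)(q−1) = n − (p+q) + 1, so p + q = 89951 − 89352 + 1 = 600.
p and q are the roots of t² − 600t + 89951 = 0.
Discriminant: 600² − 4·89951 = 360000 − 359804 = 196; √196 = 14.
q = (600 − 14)/2 = 293, p = (600 + 14)/2 = 307.
Check: 293 · 307 = 89951.

307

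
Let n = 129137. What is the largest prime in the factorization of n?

129137 = 29 · 4453
4453 = 61 · 73
73 is prime.
So 129137 = 29 · 61 · 73; the largest prime factor is 73.

73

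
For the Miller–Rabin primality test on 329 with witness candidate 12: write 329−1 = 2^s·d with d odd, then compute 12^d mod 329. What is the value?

329 − 1 = 328 = 2^3 · 41, so d = 41.
12^1 ≡ 12 (mod 329)
12^2 ≡ 12^2 = 144 ≡ 144 (mod 329)
12^4 ≡ 144^2 = 20736 ≡ 9 (mod 329)
12^8 ≡ 9^2 = 81 ≡ 81 (mod 329)
12^16 ≡ 81^2 = 6561 ≡ 310 (mod 329)
12^32 ≡ 310^2 = 96100 ≡ 32 (mod 329)
41 = 32 + 8 + 1 in binary powers of 2.
So 12^41 ≡ 32 · 81 · 12 ≡ 178 (mod 329).
Squaring chain: 178 → 100 → 130; never reaches −1, so base 12 is a Miller–Rabin witness that 329 is composite.

178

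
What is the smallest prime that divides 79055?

5

79055 is odd.
Digit sum 26, not divisible by 3.
Ends in 5: divisible by 5.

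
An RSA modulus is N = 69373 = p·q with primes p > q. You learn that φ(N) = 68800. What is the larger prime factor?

φ(n) = (p−1)(q−1) = n − (p+q) + 1, so p + q = 69373 − 68800 + 1 = 574.
p and q are the roots of t² − 574t + 69373 = 0.
Discriminant: 574² − 4·69373 = 329476 − 277492 = 51984; √51984 = 228.
q = (574 − 228)/2 = 173, p = (574 + 228)/2 = 401.
Check: 173 · 401 = 69373.

401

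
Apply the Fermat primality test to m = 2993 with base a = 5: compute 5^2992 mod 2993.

1492

5^1 ≡ 5 (mod 2993)
5^2 ≡ 5^2 = 25 ≡ 25 (mod 2993)
5^4 ≡ 25^2 = 625 ≡ 625 (mod 2993)
5^8 ≡ 625^2 = 390625 ≡ 1535 (mod 2993)
5^16 ≡ 1535^2 = 2356225 ≡ 734 (mod 2993)
5^32 ≡ 734^2 = 538756 ≡ 16 (mod 2993)
5^64 ≡ 16^2 = 256 ≡ 256 (mod 2993)
5^128 ≡ 256^2 = 65536 ≡ 2683 (mod 2993)
5^256 ≡ 2683^2 = 7198489 ≡ 324 (mod 2993)
5^512 ≡ 324^2 = 104976 ≡ 221 (mod 2993)
5^1024 ≡ 221^2 = 48841 ≡ 953 (mod 2993)
5^2048 ≡ 953^2 = 908209 ≡ 1330 (mod 2993)
2992 = 2048 + 512 + 256 + 128 + 32 + 16 in binary powers of 2.
So 5^2992 ≡ 1330 · 221 · 324 · 2683 · 16 · 734 ≡ 1492 (mod 2993).
Since 1492 ≠ 1, base 5 is a Fermat witness: 2993 is composite.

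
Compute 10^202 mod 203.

109

10^1 ≡ 10 (mod 203)
10^2 ≡ 10^2 = 100 ≡ 100 (mod 203)
10^4 ≡ 100^2 = 10000 ≡ 53 (mod 203)
10^8 ≡ 53^2 = 2809 ≡ 170 (mod 203)
10^16 ≡ 170^2 = 28900 ≡ 74 (mod 203)
10^32 ≡ 74^2 = 5476 ≡ 198 (mod 203)
10^64 ≡ 198^2 = 39204 ≡ 25 (mod 203)
10^128 ≡ 25^2 = 625 ≡ 16 (mod 203)
202 = 128 + 64 + 8 + 2 in binary powers of 2.
So 10^202 ≡ 16 · 25 · 170 · 100 ≡ 109 (mod 203).
Since 109 ≠ 1, base 10 is a Fermat witness: 203 is composite.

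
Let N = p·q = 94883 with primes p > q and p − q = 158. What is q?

239

Since p = q + 158, we have 94883 = q(q + 158), so q² + 158q − 94883 = 0.
Discriminant: 158² + 4·94883 = 24964 + 379532 = 404496; √404496 = 636.
q = (−158 + 636)/2 = 239, and p = q + 158 = 397.
Check: 239 · 397 = 94883.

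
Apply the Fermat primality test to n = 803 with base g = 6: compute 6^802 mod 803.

6^1 ≡ 6 (mod 803)
6^2 ≡ 6^2 = 36 ≡ 36 (mod 803)
6^4 ≡ 36^2 = 1296 ≡ 493 (mod 803)
6^8 ≡ 493^2 = 243049 ≡ 543 (mod 803)
6^16 ≡ 543^2 = 294849 ≡ 148 (mod 803)
6^32 ≡ 148^2 = 21904 ≡ 223 (mod 803)
6^64 ≡ 223^2 = 49729 ≡ 746 (mod 803)
6^128 ≡ 746^2 = 556516 ≡ 37 (mod 803)
6^256 ≡ 37^2 = 1369 ≡ 566 (mod 803)
6^512 ≡ 566^2 = 320356 ≡ 762 (mod 803)
802 = 512 + 256 + 32 + 2 in binary powers of 2.
So 6^802 ≡ 762 · 566 · 223 · 36 ≡ 641 (mod 803).
Since 641 ≠ 1, base 6 is a Fermat witness: 803 is composite.

641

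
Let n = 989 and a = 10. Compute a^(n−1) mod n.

440

10^1 ≡ 10 (mod 989)
10^2 ≡ 10^2 = 100 ≡ 100 (mod 989)
10^4 ≡ 100^2 = 10000 ≡ 110 (mod 989)
10^8 ≡ 110^2 = 12100 ≡ 232 (mod 989)
10^16 ≡ 232^2 = 53824 ≡ 418 (mod 989)
10^32 ≡ 418^2 = 174724 ≡ 660 (mod 989)
10^64 ≡ 660^2 = 435600 ≡ 440 (mod 989)
10^128 ≡ 440^2 = 193600 ≡ 745 (mod 989)
10^256 ≡ 745^2 = 555025 ≡ 196 (mod 989)
10^512 ≡ 196^2 = 38416 ≡ 834 (mod 989)
988 = 512 + 256 + 128 + 64 + 16 + 8 + 4 in binary powers of 2.
So 10^988 ≡ 834 · 196 · 745 · 440 · 418 · 232 · 110 ≡ 440 (mod 989).
Since 440 ≠ 1, base 10 is a Fermat witness: 989 is composite.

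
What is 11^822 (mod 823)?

11^1 ≡ 11 (mod 823)
11^2 ≡ 11^2 = 121 ≡ 121 (mod 823)
11^4 ≡ 121^2 = 14641 ≡ 650 (mod 823)
11^8 ≡ 650^2 = 422500 ≡ 301 (mod 823)
11^16 ≡ 301^2 = 90601 ≡ 71 (mod 823)
11^32 ≡ 71^2 = 5041 ≡ 103 (mod 823)
11^64 ≡ 103^2 = 10609 ≡ 733 (mod 823)
11^128 ≡ 733^2 = 537289 ≡ 693 (mod 823)
11^256 ≡ 693^2 = 480249 ≡ 440 (mod 823)
11^512 ≡ 440^2 = 193600 ≡ 195 (mod 823)
822 = 512 + 256 + 32 + 16 + 4 + 2 in binary powers of 2.
So 11^822 ≡ 195 · 440 · 103 · 71 · 650 · 121 ≡ 1 (mod 823).
Since the result is 1, base 11 gives no evidence that 823 is composite.

1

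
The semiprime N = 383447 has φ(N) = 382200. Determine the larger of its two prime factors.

φ(n) = (p−1)(q−1) = n − (p+q) + 1, so p + q = 383447 − 382200 + 1 = 1248.
p and q are the roots of t² − 1248t + 383447 = 0.
Discriminant: 1248² − 4·383447 = 1557504 − 1533788 = 23716; √23716 = 154.
q = (1248 − 154)/2 = 547, p = (1248 + 154)/2 = 701.
Check: 547 · 701 = 383447.

701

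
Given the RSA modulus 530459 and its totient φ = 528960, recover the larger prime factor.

φ(n) = (p−1)(q−1) = n − (p+q) + 1, so p + q = 530459 − 528960 + 1 = 1500.
p and q are the roots of t² − 1500t + 530459 = 0.
Discriminant: 1500² − 4·530459 = 2250000 − 2121836 = 128164; √128164 = 358.
q = (1500 − 358)/2 = 571, p = (1500 + 358)/2 = 929.
Check: 571 · 929 = 530459.

929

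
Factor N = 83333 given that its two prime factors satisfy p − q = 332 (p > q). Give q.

167

Since p = q + 332, we have 83333 = q(q + 332), so q² + 332q − 83333 = 0.
Discriminant: 332² + 4·83333 = 110224 + 333332 = 443556; √443556 = 666.
q = (−332 + 666)/2 = 167, and p = q + 332 = 499.
Check: 167 · 499 = 83333.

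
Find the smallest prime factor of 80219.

80219 is odd.
Digit sum 20, not divisible by 3.
Ends in 9: not divisible by 5.
7: 80219 = 7·11459 + 6
11: 80219 = 11·7292 + 7
13: 80219 = 13·6170 + 9
17: 80219 = 17·4718 + 13
19: 80219 = 19·4222 + 1
23: 80219 = 23·3487 + 18
29: 80219 = 29·2766 + 5
31: 80219 = 31·2587 + 22
37: 80219 = 37·2168 + 3
41: 80219 = 41·1956 + 23
43: 80219 = 43·1865 + 24
47: 80219 = 47·1706 + 37
53: 80219 = 53·1513 + 30
59: 80219 = 59·1359 + 38
61: 80219 = 61·1315 + 4
67: 80219 = 67·1197 + 20
71: 80219 = 71·1129 + 60
73: 80219 = 73·1098 + 65
79: 80219 = 79·1015 + 34
83: 80219 = 83·966 + 41
89: 80219 = 89·901 + 30
97: 80219 = 97·827

97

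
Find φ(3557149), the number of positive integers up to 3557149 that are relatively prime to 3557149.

3487536

Factor: 3557149 = 139 · 157 · 163.
φ(3557149) = (139−1) · (157−1) · (163−1) = 138 · 156 · 162 = 3487536.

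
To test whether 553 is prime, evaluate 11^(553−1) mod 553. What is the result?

302

11^1 ≡ 11 (mod 553)
11^2 ≡ 11^2 = 121 ≡ 121 (mod 553)
11^4 ≡ 121^2 = 14641 ≡ 263 (mod 553)
11^8 ≡ 263^2 = 69169 ≡ 44 (mod 553)
11^16 ≡ 44^2 = 1936 ≡ 277 (mod 553)
11^32 ≡ 277^2 = 76729 ≡ 415 (mod 553)
11^64 ≡ 415^2 = 172225 ≡ 242 (mod 553)
11^128 ≡ 242^2 = 58564 ≡ 499 (mod 553)
11^256 ≡ 499^2 = 249001 ≡ 151 (mod 553)
11^512 ≡ 151^2 = 22801 ≡ 128 (mod 553)
552 = 512 + 32 + 8 in binary powers of 2.
So 11^552 ≡ 128 · 415 · 44 ≡ 302 (mod 553).
Since 302 ≠ 1, base 11 is a Fermat witness: 553 is composite.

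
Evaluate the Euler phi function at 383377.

364080

Factor: 383377 = 31 · 83 · 149.
φ(383377) = (31−1) · (83−1) · (149−1) = 30 · 82 · 148 = 364080.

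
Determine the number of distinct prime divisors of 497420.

497420 = 2^2 · 124355
124355 = 5 · 24871
24871 = 7 · 3553
3553 = 11 · 323
323 = 17 · 19
497420 = 2^2 · 5 · 7 · 11 · 17 · 19, which has 6 distinct prime factors.

6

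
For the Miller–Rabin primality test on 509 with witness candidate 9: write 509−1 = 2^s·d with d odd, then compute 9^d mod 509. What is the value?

508

509 − 1 = 508 = 2^2 · 127, so d = 127.
9^1 ≡ 9 (mod 509)
9^2 ≡ 9^2 = 81 ≡ 81 (mod 509)
9^4 ≡ 81^2 = 6561 ≡ 453 (mod 509)
9^8 ≡ 453^2 = 205209 ≡ 82 (mod 509)
9^16 ≡ 82^2 = 6724 ≡ 107 (mod 509)
9^32 ≡ 107^2 = 11449 ≡ 251 (mod 509)
9^64 ≡ 251^2 = 63001 ≡ 394 (mod 509)
127 = 64 + 32 + 16 + 8 + 4 + 2 + 1 in binary powers of 2.
So 9^127 ≡ 394 · 251 · 107 · 82 · 453 · 81 · 9 ≡ 508 (mod 509).
Since 9^d ≡ 508 (mod 509), base 9 does not prove 509 composite.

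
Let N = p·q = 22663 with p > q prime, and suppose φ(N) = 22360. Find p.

173

φ(n) = (p−1)(q−1) = n − (p+q) + 1, so p + q = 22663 − 22360 + 1 = 304.
p and q are the roots of t² − 304t + 22663 = 0.
Discriminant: 304² − 4·22663 = 92416 − 90652 = 1764; √1764 = 42.
q = (304 − 42)/2 = 131, p = (304 + 42)/2 = 173.
Check: 131 · 173 = 22663.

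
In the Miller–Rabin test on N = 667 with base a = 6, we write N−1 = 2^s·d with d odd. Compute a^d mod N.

667 − 1 = 666 = 2^1 · 333, so d = 333.
6^1 ≡ 6 (mod 667)
6^2 ≡ 6^2 = 36 ≡ 36 (mod 667)
6^4 ≡ 36^2 = 1296 ≡ 629 (mod 667)
6^8 ≡ 629^2 = 395641 ≡ 110 (mod 667)
6^16 ≡ 110^2 = 12100 ≡ 94 (mod 667)
6^32 ≡ 94^2 = 8836 ≡ 165 (mod 667)
6^64 ≡ 165^2 = 27225 ≡ 545 (mod 667)
6^128 ≡ 545^2 = 297025 ≡ 210 (mod 667)
6^256 ≡ 210^2 = 44100 ≡ 78 (mod 667)
333 = 256 + 64 + 8 + 4 + 1 in binary powers of 2.
So 6^333 ≡ 78 · 545 · 110 · 629 · 6 ≡ 9 (mod 667).
Squaring chain: 9; never reaches −1, so base 6 is a Miller–Rabin witness that 667 is composite.

9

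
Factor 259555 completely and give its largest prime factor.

259555 = 5 · 51911
51911 = 23 · 2257
2257 = 37 · 61
61 is prime.
So 259555 = 5 · 23 · 37 · 61; the largest prime factor is 61.

61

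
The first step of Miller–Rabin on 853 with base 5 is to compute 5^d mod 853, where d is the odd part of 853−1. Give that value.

853 − 1 = 852 = 2^2 · 213, so d = 213.
5^1 ≡ 5 (mod 853)
5^2 ≡ 5^2 = 25 ≡ 25 (mod 853)
5^4 ≡ 25^2 = 625 ≡ 625 (mod 853)
5^8 ≡ 625^2 = 390625 ≡ 804 (mod 853)
5^16 ≡ 804^2 = 646416 ≡ 695 (mod 853)
5^32 ≡ 695^2 = 483025 ≡ 227 (mod 853)
5^64 ≡ 227^2 = 51529 ≡ 349 (mod 853)
5^128 ≡ 349^2 = 121801 ≡ 675 (mod 853)
213 = 128 + 64 + 16 + 4 + 1 in binary powers of 2.
So 5^213 ≡ 675 · 349 · 695 · 625 · 5 ≡ 520 (mod 853).
Squaring chain: 520 → 852; reaches −1, so base 5 does not prove 853 composite.

520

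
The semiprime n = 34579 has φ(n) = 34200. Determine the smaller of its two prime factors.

φ(n) = (p−1)(q−1) = n − (p+q) + 1, so p + q = 34579 − 34200 + 1 = 380.
p and q are the roots of t² − 380t + 34579 = 0.
Discriminant: 380² − 4·34579 = 144400 − 138316 = 6084; √6084 = 78.
q = (380 − 78)/2 = 151, p = (380 + 78)/2 = 229.
Check: 151 · 229 = 34579.

151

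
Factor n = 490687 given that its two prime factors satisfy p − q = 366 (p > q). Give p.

Since p = q + 366, we have 490687 = q(q + 366), so q² + 366q − 490687 = 0.
Discriminant: 366² + 4·490687 = 133956 + 1962748 = 2096704; √2096704 = 1448.
q = (−366 + 1448)/2 = 541, and p = q + 366 = 907.
Check: 541 · 907 = 490687.

907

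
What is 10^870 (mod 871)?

10^1 ≡ 10 (mod 871)
10^2 ≡ 10^2 = 100 ≡ 100 (mod 871)
10^4 ≡ 100^2 = 10000 ≡ 419 (mod 871)
10^8 ≡ 419^2 = 175561 ≡ 490 (mod 871)
10^16 ≡ 490^2 = 240100 ≡ 575 (mod 871)
10^32 ≡ 575^2 = 330625 ≡ 516 (mod 871)
10^64 ≡ 516^2 = 266256 ≡ 601 (mod 871)
10^128 ≡ 601^2 = 361201 ≡ 607 (mod 871)
10^256 ≡ 607^2 = 368449 ≡ 16 (mod 871)
10^512 ≡ 16^2 = 256 ≡ 256 (mod 871)
870 = 512 + 256 + 64 + 32 + 4 + 2 in binary powers of 2.
So 10^870 ≡ 256 · 16 · 601 · 516 · 419 · 100 ≡ 625 (mod 871).
Since 625 ≠ 1, base 10 is a Fermat witness: 871 is composite.

625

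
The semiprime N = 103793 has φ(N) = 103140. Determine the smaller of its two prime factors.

271

φ(n) = (p−1)(q−1) = n − (p+q) + 1, so p + q = 103793 − 103140 + 1 = 654.
p and q are the roots of t² − 654t + 103793 = 0.
Discriminant: 654² − 4·103793 = 427716 − 415172 = 12544; √12544 = 112.
q = (654 − 112)/2 = 271, p = (654 + 112)/2 = 383.
Check: 271 · 383 = 103793.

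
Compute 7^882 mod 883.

1

7^1 ≡ 7 (mod 883)
7^2 ≡ 7^2 = 49 ≡ 49 (mod 883)
7^4 ≡ 49^2 = 2401 ≡ 635 (mod 883)
7^8 ≡ 635^2 = 403225 ≡ 577 (mod 883)
7^16 ≡ 577^2 = 332929 ≡ 38 (mod 883)
7^32 ≡ 38^2 = 1444 ≡ 561 (mod 883)
7^64 ≡ 561^2 = 314721 ≡ 373 (mod 883)
7^128 ≡ 373^2 = 139129 ≡ 498 (mod 883)
7^256 ≡ 498^2 = 248004 ≡ 764 (mod 883)
7^512 ≡ 764^2 = 583696 ≡ 33 (mod 883)
882 = 512 + 256 + 64 + 32 + 16 + 2 in binary powers of 2.
So 7^882 ≡ 33 · 764 · 373 · 561 · 38 · 49 ≡ 1 (mod 883).
Since the result is 1, base 7 gives no evidence that 883 is composite.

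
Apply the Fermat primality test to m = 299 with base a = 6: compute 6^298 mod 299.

6^1 ≡ 6 (mod 299)
6^2 ≡ 6^2 = 36 ≡ 36 (mod 299)
6^4 ≡ 36^2 = 1296 ≡ 100 (mod 299)
6^8 ≡ 100^2 = 10000 ≡ 133 (mod 299)
6^16 ≡ 133^2 = 17689 ≡ 48 (mod 299)
6^32 ≡ 48^2 = 2304 ≡ 211 (mod 299)
6^64 ≡ 211^2 = 44521 ≡ 269 (mod 299)
6^128 ≡ 269^2 = 72361 ≡ 3 (mod 299)
6^256 ≡ 3^2 = 9 ≡ 9 (mod 299)
298 = 256 + 32 + 8 + 2 in binary powers of 2.
So 6^298 ≡ 9 · 211 · 133 · 36 ≡ 121 (mod 299).
Since 121 ≠ 1, base 6 is a Fermat witness: 299 is composite.

121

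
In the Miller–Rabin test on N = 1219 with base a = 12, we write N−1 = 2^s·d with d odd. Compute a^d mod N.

1219 − 1 = 1218 = 2^1 · 609, so d = 609.
12^1 ≡ 12 (mod 1219)
12^2 ≡ 12^2 = 144 ≡ 144 (mod 1219)
12^4 ≡ 144^2 = 20736 ≡ 13 (mod 1219)
12^8 ≡ 13^2 = 169 ≡ 169 (mod 1219)
12^16 ≡ 169^2 = 28561 ≡ 524 (mod 1219)
12^32 ≡ 524^2 = 274576 ≡ 301 (mod 1219)
12^64 ≡ 301^2 = 90601 ≡ 395 (mod 1219)
12^128 ≡ 395^2 = 156025 ≡ 1212 (mod 1219)
12^256 ≡ 1212^2 = 1468944 ≡ 49 (mod 1219)
12^512 ≡ 49^2 = 2401 ≡ 1182 (mod 1219)
609 = 512 + 64 + 32 + 1 in binary powers of 2.
So 12^609 ≡ 1182 · 395 · 301 · 12 ≡ 634 (mod 1219).
Squaring chain: 634; never reaches −1, so base 12 is a Miller–Rabin witness that 1219 is composite.

634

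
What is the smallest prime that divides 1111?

1111 is odd.
Digit sum 4, not divisible by 3.
Ends in 1: not divisible by 5.
7: 1111 = 7·158 + 5
11: 1111 = 11·101

11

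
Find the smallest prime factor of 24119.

89

24119 is odd.
Digit sum 17, not divisible by 3.
Ends in 9: not divisible by 5.
7: 24119 = 7·3445 + 4
11: 24119 = 11·2192 + 7
13: 24119 = 13·1855 + 4
17: 24119 = 17·1418 + 13
19: 24119 = 19·1269 + 8
23: 24119 = 23·1048 + 15
29: 24119 = 29·831 + 20
31: 24119 = 31·778 + 1
37: 24119 = 37·651 + 32
41: 24119 = 41·588 + 11
43: 24119 = 43·560 + 39
47: 24119 = 47·513 + 8
53: 24119 = 53·455 + 4
59: 24119 = 59·408 + 47
61: 24119 = 61·395 + 24
67: 24119 = 67·359 + 66
71: 24119 = 71·339 + 50
73: 24119 = 73·330 + 29
79: 24119 = 79·305 + 24
83: 24119 = 83·290 + 49
89: 24119 = 89·271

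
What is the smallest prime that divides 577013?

577013 is odd.
Digit sum 23, not divisible by 3.
Ends in 3: not divisible by 5.
7: 577013 = 7·82430 + 3
11: 577013 = 11·52455 + 8
13: 577013 = 13·44385 + 8
17: 577013 = 17·33941 + 16
19: 577013 = 19·30369 + 2
23: 577013 = 23·25087 + 12
29: 577013 = 29·19897

29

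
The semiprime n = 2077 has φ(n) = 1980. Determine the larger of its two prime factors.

67

φ(n) = (p−1)(q−1) = n − (p+q) + 1, so p + q = 2077 − 1980 + 1 = 98.
p and q are the roots of t² − 98t + 2077 = 0.
Discriminant: 98² − 4·2077 = 9604 − 8308 = 1296; √1296 = 36.
q = (98 − 36)/2 = 31, p = (98 + 36)/2 = 67.
Check: 31 · 67 = 2077.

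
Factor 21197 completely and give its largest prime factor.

21197 = 11 · 1927
1927 = 41 · 47
47 is prime.
So 21197 = 11 · 41 · 47; the largest prime factor is 47.

47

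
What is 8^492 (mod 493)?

8^1 ≡ 8 (mod 493)
8^2 ≡ 8^2 = 64 ≡ 64 (mod 493)
8^4 ≡ 64^2 = 4096 ≡ 152 (mod 493)
8^8 ≡ 152^2 = 23104 ≡ 426 (mod 493)
8^16 ≡ 426^2 = 181476 ≡ 52 (mod 493)
8^32 ≡ 52^2 = 2704 ≡ 239 (mod 493)
8^64 ≡ 239^2 = 57121 ≡ 426 (mod 493)
8^128 ≡ 426^2 = 181476 ≡ 52 (mod 493)
8^256 ≡ 52^2 = 2704 ≡ 239 (mod 493)
492 = 256 + 128 + 64 + 32 + 8 + 4 in binary powers of 2.
So 8^492 ≡ 239 · 52 · 426 · 239 · 426 · 152 ≡ 458 (mod 493).
Since 458 ≠ 1, base 8 is a Fermat witness: 493 is composite.

458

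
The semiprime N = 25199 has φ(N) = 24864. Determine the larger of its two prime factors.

223

φ(n) = (p−1)(q−1) = n − (p+q) + 1, so p + q = 25199 − 24864 + 1 = 336.
p and q are the roots of t² − 336t + 25199 = 0.
Discriminant: 336² − 4·25199 = 112896 − 100796 = 12100; √12100 = 110.
q = (336 − 110)/2 = 113, p = (336 + 110)/2 = 223.
Check: 113 · 223 = 25199.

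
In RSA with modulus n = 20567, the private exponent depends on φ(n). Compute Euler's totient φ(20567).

Factor: 20567 = 131 · 157.
φ(20567) = (131−1) · (157−1) = 130 · 156 = 20280.

20280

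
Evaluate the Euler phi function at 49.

Factor: 49 = 7^2.
φ(49) = 7^1·(7−1) = 42.

42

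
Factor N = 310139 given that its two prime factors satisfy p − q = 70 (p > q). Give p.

Since p = q + 70, we have 310139 = q(q + 70), so q² + 70q − 310139 = 0.
Discriminant: 70² + 4·310139 = 4900 + 1240556 = 1245456; √1245456 = 1116.
q = (−70 + 1116)/2 = 523, and p = q + 70 = 593.
Check: 523 · 593 = 310139.

593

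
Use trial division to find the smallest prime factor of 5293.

67

5293 is odd.
Digit sum 19, not divisible by 3.
Ends in 3: not divisible by 5.
7: 5293 = 7·756 + 1
11: 5293 = 11·481 + 2
13: 5293 = 13·407 + 2
17: 5293 = 17·311 + 6
19: 5293 = 19·278 + 11
23: 5293 = 23·230 + 3
29: 5293 = 29·182 + 15
31: 5293 = 31·170 + 23
37: 5293 = 37·143 + 2
41: 5293 = 41·129 + 4
43: 5293 = 43·123 + 4
47: 5293 = 47·112 + 29
53: 5293 = 53·99 + 46
59: 5293 = 59·89 + 42
61: 5293 = 61·86 + 47
67: 5293 = 67·79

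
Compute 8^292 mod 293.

8^1 ≡ 8 (mod 293)
8^2 ≡ 8^2 = 64 ≡ 64 (mod 293)
8^4 ≡ 64^2 = 4096 ≡ 287 (mod 293)
8^8 ≡ 287^2 = 82369 ≡ 36 (mod 293)
8^16 ≡ 36^2 = 1296 ≡ 124 (mod 293)
8^32 ≡ 124^2 = 15376 ≡ 140 (mod 293)
8^64 ≡ 140^2 = 19600 ≡ 262 (mod 293)
8^128 ≡ 262^2 = 68644 ≡ 82 (mod 293)
8^256 ≡ 82^2 = 6724 ≡ 278 (mod 293)
292 = 256 + 32 + 4 in binary powers of 2.
So 8^292 ≡ 278 · 140 · 287 ≡ 1 (mod 293).
Since the result is 1, base 8 gives no evidence that 293 is composite.

1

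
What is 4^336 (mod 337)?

1

4^1 ≡ 4 (mod 337)
4^2 ≡ 4^2 = 16 ≡ 16 (mod 337)
4^4 ≡ 16^2 = 256 ≡ 256 (mod 337)
4^8 ≡ 256^2 = 65536 ≡ 158 (mod 337)
4^16 ≡ 158^2 = 24964 ≡ 26 (mod 337)
4^32 ≡ 26^2 = 676 ≡ 2 (mod 337)
4^64 ≡ 2^2 = 4 ≡ 4 (mod 337)
4^128 ≡ 4^2 = 16 ≡ 16 (mod 337)
4^256 ≡ 16^2 = 256 ≡ 256 (mod 337)
336 = 256 + 64 + 16 in binary powers of 2.
So 4^336 ≡ 256 · 4 · 26 ≡ 1 (mod 337).
Since the result is 1, base 4 gives no evidence that 337 is composite.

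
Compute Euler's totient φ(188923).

159936

Factor: 188923 = 7 · 137 · 197.
φ(188923) = (7−1) · (137−1) · (197−1) = 6 · 136 · 196 = 159936.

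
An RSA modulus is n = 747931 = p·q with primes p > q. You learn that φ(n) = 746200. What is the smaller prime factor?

φ(n) = (p−1)(q−1) = n − (p+q) + 1, so p + q = 747931 − 746200 + 1 = 1732.
p and q are the roots of t² − 1732t + 747931 = 0.
Discriminant: 1732² − 4·747931 = 2999824 − 2991724 = 8100; √8100 = 90.
q = (1732 − 90)/2 = 821, p = (1732 + 90)/2 = 911.
Check: 821 · 911 = 747931.

821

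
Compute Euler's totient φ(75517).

Factor: 75517 = 13 · 37 · 157.
φ(75517) = (13−1) · (37−1) · (157−1) = 12 · 36 · 156 = 67392.

67392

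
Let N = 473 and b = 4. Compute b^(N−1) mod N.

236

4^1 ≡ 4 (mod 473)
4^2 ≡ 4^2 = 16 ≡ 16 (mod 473)
4^4 ≡ 16^2 = 256 ≡ 256 (mod 473)
4^8 ≡ 256^2 = 65536 ≡ 262 (mod 473)
4^16 ≡ 262^2 = 68644 ≡ 59 (mod 473)
4^32 ≡ 59^2 = 3481 ≡ 170 (mod 473)
4^64 ≡ 170^2 = 28900 ≡ 47 (mod 473)
4^128 ≡ 47^2 = 2209 ≡ 317 (mod 473)
4^256 ≡ 317^2 = 100489 ≡ 213 (mod 473)
472 = 256 + 128 + 64 + 16 + 8 in binary powers of 2.
So 4^472 ≡ 213 · 317 · 47 · 59 · 262 ≡ 236 (mod 473).
Since 236 ≠ 1, base 4 is a Fermat witness: 473 is composite.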